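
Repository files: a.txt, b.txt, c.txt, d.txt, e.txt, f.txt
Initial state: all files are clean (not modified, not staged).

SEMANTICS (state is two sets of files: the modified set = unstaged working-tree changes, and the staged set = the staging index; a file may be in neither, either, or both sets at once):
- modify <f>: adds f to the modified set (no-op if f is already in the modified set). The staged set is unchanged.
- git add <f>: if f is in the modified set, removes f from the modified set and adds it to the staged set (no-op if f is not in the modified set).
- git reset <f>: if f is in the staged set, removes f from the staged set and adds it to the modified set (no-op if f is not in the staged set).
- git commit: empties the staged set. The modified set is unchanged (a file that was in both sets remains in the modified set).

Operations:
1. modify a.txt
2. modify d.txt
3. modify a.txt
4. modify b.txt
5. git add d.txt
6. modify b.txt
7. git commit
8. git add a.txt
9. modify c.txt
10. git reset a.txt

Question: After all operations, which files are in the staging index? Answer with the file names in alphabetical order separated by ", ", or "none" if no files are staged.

After op 1 (modify a.txt): modified={a.txt} staged={none}
After op 2 (modify d.txt): modified={a.txt, d.txt} staged={none}
After op 3 (modify a.txt): modified={a.txt, d.txt} staged={none}
After op 4 (modify b.txt): modified={a.txt, b.txt, d.txt} staged={none}
After op 5 (git add d.txt): modified={a.txt, b.txt} staged={d.txt}
After op 6 (modify b.txt): modified={a.txt, b.txt} staged={d.txt}
After op 7 (git commit): modified={a.txt, b.txt} staged={none}
After op 8 (git add a.txt): modified={b.txt} staged={a.txt}
After op 9 (modify c.txt): modified={b.txt, c.txt} staged={a.txt}
After op 10 (git reset a.txt): modified={a.txt, b.txt, c.txt} staged={none}

Answer: none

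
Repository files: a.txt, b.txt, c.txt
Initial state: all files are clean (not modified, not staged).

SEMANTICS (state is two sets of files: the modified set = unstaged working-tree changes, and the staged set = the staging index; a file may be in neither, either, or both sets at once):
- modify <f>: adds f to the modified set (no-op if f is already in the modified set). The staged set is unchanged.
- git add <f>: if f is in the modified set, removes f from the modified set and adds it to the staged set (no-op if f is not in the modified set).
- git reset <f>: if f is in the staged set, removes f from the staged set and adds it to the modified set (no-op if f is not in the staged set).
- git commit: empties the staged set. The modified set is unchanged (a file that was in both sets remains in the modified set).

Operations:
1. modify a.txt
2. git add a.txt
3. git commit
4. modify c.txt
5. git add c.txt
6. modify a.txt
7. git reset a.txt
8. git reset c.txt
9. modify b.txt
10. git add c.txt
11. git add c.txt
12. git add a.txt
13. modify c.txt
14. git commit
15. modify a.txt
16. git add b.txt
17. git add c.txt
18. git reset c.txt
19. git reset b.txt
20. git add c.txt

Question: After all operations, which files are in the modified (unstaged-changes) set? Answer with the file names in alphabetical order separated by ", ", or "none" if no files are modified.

After op 1 (modify a.txt): modified={a.txt} staged={none}
After op 2 (git add a.txt): modified={none} staged={a.txt}
After op 3 (git commit): modified={none} staged={none}
After op 4 (modify c.txt): modified={c.txt} staged={none}
After op 5 (git add c.txt): modified={none} staged={c.txt}
After op 6 (modify a.txt): modified={a.txt} staged={c.txt}
After op 7 (git reset a.txt): modified={a.txt} staged={c.txt}
After op 8 (git reset c.txt): modified={a.txt, c.txt} staged={none}
After op 9 (modify b.txt): modified={a.txt, b.txt, c.txt} staged={none}
After op 10 (git add c.txt): modified={a.txt, b.txt} staged={c.txt}
After op 11 (git add c.txt): modified={a.txt, b.txt} staged={c.txt}
After op 12 (git add a.txt): modified={b.txt} staged={a.txt, c.txt}
After op 13 (modify c.txt): modified={b.txt, c.txt} staged={a.txt, c.txt}
After op 14 (git commit): modified={b.txt, c.txt} staged={none}
After op 15 (modify a.txt): modified={a.txt, b.txt, c.txt} staged={none}
After op 16 (git add b.txt): modified={a.txt, c.txt} staged={b.txt}
After op 17 (git add c.txt): modified={a.txt} staged={b.txt, c.txt}
After op 18 (git reset c.txt): modified={a.txt, c.txt} staged={b.txt}
After op 19 (git reset b.txt): modified={a.txt, b.txt, c.txt} staged={none}
After op 20 (git add c.txt): modified={a.txt, b.txt} staged={c.txt}

Answer: a.txt, b.txt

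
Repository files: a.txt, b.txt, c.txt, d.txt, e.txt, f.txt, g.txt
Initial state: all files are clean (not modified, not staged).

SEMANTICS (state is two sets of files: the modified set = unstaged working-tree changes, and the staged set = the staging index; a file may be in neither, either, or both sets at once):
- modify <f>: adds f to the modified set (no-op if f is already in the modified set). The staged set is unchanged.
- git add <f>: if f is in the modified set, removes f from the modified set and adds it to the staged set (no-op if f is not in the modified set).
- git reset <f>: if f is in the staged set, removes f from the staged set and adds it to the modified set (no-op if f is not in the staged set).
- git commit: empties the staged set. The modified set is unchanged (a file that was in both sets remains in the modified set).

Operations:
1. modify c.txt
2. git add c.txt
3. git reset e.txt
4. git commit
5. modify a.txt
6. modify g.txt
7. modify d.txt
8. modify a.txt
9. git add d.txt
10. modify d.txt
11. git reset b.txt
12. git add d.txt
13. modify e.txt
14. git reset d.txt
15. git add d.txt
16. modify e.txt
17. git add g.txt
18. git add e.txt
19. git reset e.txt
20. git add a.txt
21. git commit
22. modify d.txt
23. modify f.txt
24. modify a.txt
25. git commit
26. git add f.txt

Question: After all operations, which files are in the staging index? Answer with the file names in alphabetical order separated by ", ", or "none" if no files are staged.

Answer: f.txt

Derivation:
After op 1 (modify c.txt): modified={c.txt} staged={none}
After op 2 (git add c.txt): modified={none} staged={c.txt}
After op 3 (git reset e.txt): modified={none} staged={c.txt}
After op 4 (git commit): modified={none} staged={none}
After op 5 (modify a.txt): modified={a.txt} staged={none}
After op 6 (modify g.txt): modified={a.txt, g.txt} staged={none}
After op 7 (modify d.txt): modified={a.txt, d.txt, g.txt} staged={none}
After op 8 (modify a.txt): modified={a.txt, d.txt, g.txt} staged={none}
After op 9 (git add d.txt): modified={a.txt, g.txt} staged={d.txt}
After op 10 (modify d.txt): modified={a.txt, d.txt, g.txt} staged={d.txt}
After op 11 (git reset b.txt): modified={a.txt, d.txt, g.txt} staged={d.txt}
After op 12 (git add d.txt): modified={a.txt, g.txt} staged={d.txt}
After op 13 (modify e.txt): modified={a.txt, e.txt, g.txt} staged={d.txt}
After op 14 (git reset d.txt): modified={a.txt, d.txt, e.txt, g.txt} staged={none}
After op 15 (git add d.txt): modified={a.txt, e.txt, g.txt} staged={d.txt}
After op 16 (modify e.txt): modified={a.txt, e.txt, g.txt} staged={d.txt}
After op 17 (git add g.txt): modified={a.txt, e.txt} staged={d.txt, g.txt}
After op 18 (git add e.txt): modified={a.txt} staged={d.txt, e.txt, g.txt}
After op 19 (git reset e.txt): modified={a.txt, e.txt} staged={d.txt, g.txt}
After op 20 (git add a.txt): modified={e.txt} staged={a.txt, d.txt, g.txt}
After op 21 (git commit): modified={e.txt} staged={none}
After op 22 (modify d.txt): modified={d.txt, e.txt} staged={none}
After op 23 (modify f.txt): modified={d.txt, e.txt, f.txt} staged={none}
After op 24 (modify a.txt): modified={a.txt, d.txt, e.txt, f.txt} staged={none}
After op 25 (git commit): modified={a.txt, d.txt, e.txt, f.txt} staged={none}
After op 26 (git add f.txt): modified={a.txt, d.txt, e.txt} staged={f.txt}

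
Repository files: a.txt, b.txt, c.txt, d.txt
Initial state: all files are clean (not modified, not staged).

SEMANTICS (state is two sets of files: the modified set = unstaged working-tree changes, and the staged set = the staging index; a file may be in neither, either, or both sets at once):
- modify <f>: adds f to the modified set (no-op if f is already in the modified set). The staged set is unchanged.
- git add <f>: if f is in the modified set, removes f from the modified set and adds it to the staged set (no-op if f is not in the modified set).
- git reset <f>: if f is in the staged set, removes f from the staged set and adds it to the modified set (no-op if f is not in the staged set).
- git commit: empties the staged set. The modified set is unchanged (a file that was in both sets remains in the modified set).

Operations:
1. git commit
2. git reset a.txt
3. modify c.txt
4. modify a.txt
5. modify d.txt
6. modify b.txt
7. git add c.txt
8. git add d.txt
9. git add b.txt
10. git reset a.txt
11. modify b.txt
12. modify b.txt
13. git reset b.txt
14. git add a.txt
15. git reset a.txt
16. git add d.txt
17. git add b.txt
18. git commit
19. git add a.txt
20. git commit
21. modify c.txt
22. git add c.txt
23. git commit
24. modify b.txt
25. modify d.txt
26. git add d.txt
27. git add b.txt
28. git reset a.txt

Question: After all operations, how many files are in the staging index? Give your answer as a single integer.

After op 1 (git commit): modified={none} staged={none}
After op 2 (git reset a.txt): modified={none} staged={none}
After op 3 (modify c.txt): modified={c.txt} staged={none}
After op 4 (modify a.txt): modified={a.txt, c.txt} staged={none}
After op 5 (modify d.txt): modified={a.txt, c.txt, d.txt} staged={none}
After op 6 (modify b.txt): modified={a.txt, b.txt, c.txt, d.txt} staged={none}
After op 7 (git add c.txt): modified={a.txt, b.txt, d.txt} staged={c.txt}
After op 8 (git add d.txt): modified={a.txt, b.txt} staged={c.txt, d.txt}
After op 9 (git add b.txt): modified={a.txt} staged={b.txt, c.txt, d.txt}
After op 10 (git reset a.txt): modified={a.txt} staged={b.txt, c.txt, d.txt}
After op 11 (modify b.txt): modified={a.txt, b.txt} staged={b.txt, c.txt, d.txt}
After op 12 (modify b.txt): modified={a.txt, b.txt} staged={b.txt, c.txt, d.txt}
After op 13 (git reset b.txt): modified={a.txt, b.txt} staged={c.txt, d.txt}
After op 14 (git add a.txt): modified={b.txt} staged={a.txt, c.txt, d.txt}
After op 15 (git reset a.txt): modified={a.txt, b.txt} staged={c.txt, d.txt}
After op 16 (git add d.txt): modified={a.txt, b.txt} staged={c.txt, d.txt}
After op 17 (git add b.txt): modified={a.txt} staged={b.txt, c.txt, d.txt}
After op 18 (git commit): modified={a.txt} staged={none}
After op 19 (git add a.txt): modified={none} staged={a.txt}
After op 20 (git commit): modified={none} staged={none}
After op 21 (modify c.txt): modified={c.txt} staged={none}
After op 22 (git add c.txt): modified={none} staged={c.txt}
After op 23 (git commit): modified={none} staged={none}
After op 24 (modify b.txt): modified={b.txt} staged={none}
After op 25 (modify d.txt): modified={b.txt, d.txt} staged={none}
After op 26 (git add d.txt): modified={b.txt} staged={d.txt}
After op 27 (git add b.txt): modified={none} staged={b.txt, d.txt}
After op 28 (git reset a.txt): modified={none} staged={b.txt, d.txt}
Final staged set: {b.txt, d.txt} -> count=2

Answer: 2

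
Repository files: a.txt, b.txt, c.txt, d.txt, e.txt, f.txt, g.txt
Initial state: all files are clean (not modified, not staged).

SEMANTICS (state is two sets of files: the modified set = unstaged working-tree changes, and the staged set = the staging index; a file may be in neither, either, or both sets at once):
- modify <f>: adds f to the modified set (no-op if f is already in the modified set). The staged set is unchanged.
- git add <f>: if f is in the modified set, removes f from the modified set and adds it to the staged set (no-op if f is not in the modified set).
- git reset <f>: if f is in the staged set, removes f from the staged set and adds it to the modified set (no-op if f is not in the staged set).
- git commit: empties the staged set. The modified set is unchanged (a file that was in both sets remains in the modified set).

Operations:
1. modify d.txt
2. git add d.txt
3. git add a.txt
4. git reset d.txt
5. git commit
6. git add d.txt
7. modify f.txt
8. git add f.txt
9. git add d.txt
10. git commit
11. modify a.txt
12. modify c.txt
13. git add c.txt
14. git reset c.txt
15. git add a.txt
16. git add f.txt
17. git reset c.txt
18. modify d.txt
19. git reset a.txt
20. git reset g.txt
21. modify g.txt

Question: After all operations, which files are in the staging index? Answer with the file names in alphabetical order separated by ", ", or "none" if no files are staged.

After op 1 (modify d.txt): modified={d.txt} staged={none}
After op 2 (git add d.txt): modified={none} staged={d.txt}
After op 3 (git add a.txt): modified={none} staged={d.txt}
After op 4 (git reset d.txt): modified={d.txt} staged={none}
After op 5 (git commit): modified={d.txt} staged={none}
After op 6 (git add d.txt): modified={none} staged={d.txt}
After op 7 (modify f.txt): modified={f.txt} staged={d.txt}
After op 8 (git add f.txt): modified={none} staged={d.txt, f.txt}
After op 9 (git add d.txt): modified={none} staged={d.txt, f.txt}
After op 10 (git commit): modified={none} staged={none}
After op 11 (modify a.txt): modified={a.txt} staged={none}
After op 12 (modify c.txt): modified={a.txt, c.txt} staged={none}
After op 13 (git add c.txt): modified={a.txt} staged={c.txt}
After op 14 (git reset c.txt): modified={a.txt, c.txt} staged={none}
After op 15 (git add a.txt): modified={c.txt} staged={a.txt}
After op 16 (git add f.txt): modified={c.txt} staged={a.txt}
After op 17 (git reset c.txt): modified={c.txt} staged={a.txt}
After op 18 (modify d.txt): modified={c.txt, d.txt} staged={a.txt}
After op 19 (git reset a.txt): modified={a.txt, c.txt, d.txt} staged={none}
After op 20 (git reset g.txt): modified={a.txt, c.txt, d.txt} staged={none}
After op 21 (modify g.txt): modified={a.txt, c.txt, d.txt, g.txt} staged={none}

Answer: none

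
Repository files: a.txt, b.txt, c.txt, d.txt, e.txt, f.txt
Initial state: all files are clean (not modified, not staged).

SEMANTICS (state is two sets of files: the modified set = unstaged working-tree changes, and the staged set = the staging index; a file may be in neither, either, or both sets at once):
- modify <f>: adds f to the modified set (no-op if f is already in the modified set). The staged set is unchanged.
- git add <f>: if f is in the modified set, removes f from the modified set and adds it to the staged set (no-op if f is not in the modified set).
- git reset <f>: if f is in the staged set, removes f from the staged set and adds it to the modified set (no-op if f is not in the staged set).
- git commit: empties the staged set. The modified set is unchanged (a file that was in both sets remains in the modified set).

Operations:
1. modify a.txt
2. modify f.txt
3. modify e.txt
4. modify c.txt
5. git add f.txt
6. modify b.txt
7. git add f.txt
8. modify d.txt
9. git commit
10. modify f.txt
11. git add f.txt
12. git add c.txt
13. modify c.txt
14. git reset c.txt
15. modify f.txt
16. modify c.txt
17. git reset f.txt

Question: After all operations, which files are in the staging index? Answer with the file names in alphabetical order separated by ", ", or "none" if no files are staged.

After op 1 (modify a.txt): modified={a.txt} staged={none}
After op 2 (modify f.txt): modified={a.txt, f.txt} staged={none}
After op 3 (modify e.txt): modified={a.txt, e.txt, f.txt} staged={none}
After op 4 (modify c.txt): modified={a.txt, c.txt, e.txt, f.txt} staged={none}
After op 5 (git add f.txt): modified={a.txt, c.txt, e.txt} staged={f.txt}
After op 6 (modify b.txt): modified={a.txt, b.txt, c.txt, e.txt} staged={f.txt}
After op 7 (git add f.txt): modified={a.txt, b.txt, c.txt, e.txt} staged={f.txt}
After op 8 (modify d.txt): modified={a.txt, b.txt, c.txt, d.txt, e.txt} staged={f.txt}
After op 9 (git commit): modified={a.txt, b.txt, c.txt, d.txt, e.txt} staged={none}
After op 10 (modify f.txt): modified={a.txt, b.txt, c.txt, d.txt, e.txt, f.txt} staged={none}
After op 11 (git add f.txt): modified={a.txt, b.txt, c.txt, d.txt, e.txt} staged={f.txt}
After op 12 (git add c.txt): modified={a.txt, b.txt, d.txt, e.txt} staged={c.txt, f.txt}
After op 13 (modify c.txt): modified={a.txt, b.txt, c.txt, d.txt, e.txt} staged={c.txt, f.txt}
After op 14 (git reset c.txt): modified={a.txt, b.txt, c.txt, d.txt, e.txt} staged={f.txt}
After op 15 (modify f.txt): modified={a.txt, b.txt, c.txt, d.txt, e.txt, f.txt} staged={f.txt}
After op 16 (modify c.txt): modified={a.txt, b.txt, c.txt, d.txt, e.txt, f.txt} staged={f.txt}
After op 17 (git reset f.txt): modified={a.txt, b.txt, c.txt, d.txt, e.txt, f.txt} staged={none}

Answer: none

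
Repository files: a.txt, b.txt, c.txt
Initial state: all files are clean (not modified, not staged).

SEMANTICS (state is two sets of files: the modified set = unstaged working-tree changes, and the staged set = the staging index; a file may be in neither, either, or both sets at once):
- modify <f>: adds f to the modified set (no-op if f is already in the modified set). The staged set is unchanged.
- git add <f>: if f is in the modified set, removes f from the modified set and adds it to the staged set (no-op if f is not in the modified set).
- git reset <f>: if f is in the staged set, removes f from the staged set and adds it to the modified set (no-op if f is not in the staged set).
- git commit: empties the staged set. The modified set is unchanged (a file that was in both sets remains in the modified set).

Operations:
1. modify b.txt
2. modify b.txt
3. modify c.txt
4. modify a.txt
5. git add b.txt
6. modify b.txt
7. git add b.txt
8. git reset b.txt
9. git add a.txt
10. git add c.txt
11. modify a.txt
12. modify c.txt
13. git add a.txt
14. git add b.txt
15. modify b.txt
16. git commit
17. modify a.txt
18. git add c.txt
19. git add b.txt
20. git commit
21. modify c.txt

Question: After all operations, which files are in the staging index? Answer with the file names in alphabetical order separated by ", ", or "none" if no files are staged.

Answer: none

Derivation:
After op 1 (modify b.txt): modified={b.txt} staged={none}
After op 2 (modify b.txt): modified={b.txt} staged={none}
After op 3 (modify c.txt): modified={b.txt, c.txt} staged={none}
After op 4 (modify a.txt): modified={a.txt, b.txt, c.txt} staged={none}
After op 5 (git add b.txt): modified={a.txt, c.txt} staged={b.txt}
After op 6 (modify b.txt): modified={a.txt, b.txt, c.txt} staged={b.txt}
After op 7 (git add b.txt): modified={a.txt, c.txt} staged={b.txt}
After op 8 (git reset b.txt): modified={a.txt, b.txt, c.txt} staged={none}
After op 9 (git add a.txt): modified={b.txt, c.txt} staged={a.txt}
After op 10 (git add c.txt): modified={b.txt} staged={a.txt, c.txt}
After op 11 (modify a.txt): modified={a.txt, b.txt} staged={a.txt, c.txt}
After op 12 (modify c.txt): modified={a.txt, b.txt, c.txt} staged={a.txt, c.txt}
After op 13 (git add a.txt): modified={b.txt, c.txt} staged={a.txt, c.txt}
After op 14 (git add b.txt): modified={c.txt} staged={a.txt, b.txt, c.txt}
After op 15 (modify b.txt): modified={b.txt, c.txt} staged={a.txt, b.txt, c.txt}
After op 16 (git commit): modified={b.txt, c.txt} staged={none}
After op 17 (modify a.txt): modified={a.txt, b.txt, c.txt} staged={none}
After op 18 (git add c.txt): modified={a.txt, b.txt} staged={c.txt}
After op 19 (git add b.txt): modified={a.txt} staged={b.txt, c.txt}
After op 20 (git commit): modified={a.txt} staged={none}
After op 21 (modify c.txt): modified={a.txt, c.txt} staged={none}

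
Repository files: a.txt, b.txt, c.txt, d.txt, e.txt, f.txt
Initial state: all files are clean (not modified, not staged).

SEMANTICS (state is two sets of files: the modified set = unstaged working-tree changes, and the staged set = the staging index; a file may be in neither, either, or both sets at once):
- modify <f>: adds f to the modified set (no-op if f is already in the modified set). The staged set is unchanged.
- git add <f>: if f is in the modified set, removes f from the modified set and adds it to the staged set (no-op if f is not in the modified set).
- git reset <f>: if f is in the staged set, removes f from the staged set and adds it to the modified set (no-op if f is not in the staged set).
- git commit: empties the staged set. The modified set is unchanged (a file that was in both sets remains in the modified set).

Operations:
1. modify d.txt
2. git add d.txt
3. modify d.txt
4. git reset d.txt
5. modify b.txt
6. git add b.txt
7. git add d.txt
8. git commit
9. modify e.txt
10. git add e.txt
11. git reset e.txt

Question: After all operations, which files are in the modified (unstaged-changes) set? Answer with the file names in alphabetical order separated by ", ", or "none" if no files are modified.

After op 1 (modify d.txt): modified={d.txt} staged={none}
After op 2 (git add d.txt): modified={none} staged={d.txt}
After op 3 (modify d.txt): modified={d.txt} staged={d.txt}
After op 4 (git reset d.txt): modified={d.txt} staged={none}
After op 5 (modify b.txt): modified={b.txt, d.txt} staged={none}
After op 6 (git add b.txt): modified={d.txt} staged={b.txt}
After op 7 (git add d.txt): modified={none} staged={b.txt, d.txt}
After op 8 (git commit): modified={none} staged={none}
After op 9 (modify e.txt): modified={e.txt} staged={none}
After op 10 (git add e.txt): modified={none} staged={e.txt}
After op 11 (git reset e.txt): modified={e.txt} staged={none}

Answer: e.txt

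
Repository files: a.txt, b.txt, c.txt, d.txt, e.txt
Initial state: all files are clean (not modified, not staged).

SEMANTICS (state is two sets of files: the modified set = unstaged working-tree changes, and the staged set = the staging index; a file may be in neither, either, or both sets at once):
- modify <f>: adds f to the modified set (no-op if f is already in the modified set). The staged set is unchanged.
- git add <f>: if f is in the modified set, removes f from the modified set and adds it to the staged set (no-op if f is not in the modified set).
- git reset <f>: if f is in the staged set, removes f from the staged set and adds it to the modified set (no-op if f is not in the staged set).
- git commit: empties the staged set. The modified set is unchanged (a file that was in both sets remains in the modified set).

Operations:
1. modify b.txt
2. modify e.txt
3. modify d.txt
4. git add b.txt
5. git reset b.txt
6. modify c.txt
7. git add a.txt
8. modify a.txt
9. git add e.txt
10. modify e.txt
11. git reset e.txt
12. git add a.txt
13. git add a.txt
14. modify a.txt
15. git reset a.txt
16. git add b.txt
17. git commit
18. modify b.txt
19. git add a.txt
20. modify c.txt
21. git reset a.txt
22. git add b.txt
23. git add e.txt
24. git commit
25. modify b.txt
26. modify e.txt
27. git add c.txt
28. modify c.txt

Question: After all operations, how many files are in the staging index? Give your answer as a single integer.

Answer: 1

Derivation:
After op 1 (modify b.txt): modified={b.txt} staged={none}
After op 2 (modify e.txt): modified={b.txt, e.txt} staged={none}
After op 3 (modify d.txt): modified={b.txt, d.txt, e.txt} staged={none}
After op 4 (git add b.txt): modified={d.txt, e.txt} staged={b.txt}
After op 5 (git reset b.txt): modified={b.txt, d.txt, e.txt} staged={none}
After op 6 (modify c.txt): modified={b.txt, c.txt, d.txt, e.txt} staged={none}
After op 7 (git add a.txt): modified={b.txt, c.txt, d.txt, e.txt} staged={none}
After op 8 (modify a.txt): modified={a.txt, b.txt, c.txt, d.txt, e.txt} staged={none}
After op 9 (git add e.txt): modified={a.txt, b.txt, c.txt, d.txt} staged={e.txt}
After op 10 (modify e.txt): modified={a.txt, b.txt, c.txt, d.txt, e.txt} staged={e.txt}
After op 11 (git reset e.txt): modified={a.txt, b.txt, c.txt, d.txt, e.txt} staged={none}
After op 12 (git add a.txt): modified={b.txt, c.txt, d.txt, e.txt} staged={a.txt}
After op 13 (git add a.txt): modified={b.txt, c.txt, d.txt, e.txt} staged={a.txt}
After op 14 (modify a.txt): modified={a.txt, b.txt, c.txt, d.txt, e.txt} staged={a.txt}
After op 15 (git reset a.txt): modified={a.txt, b.txt, c.txt, d.txt, e.txt} staged={none}
After op 16 (git add b.txt): modified={a.txt, c.txt, d.txt, e.txt} staged={b.txt}
After op 17 (git commit): modified={a.txt, c.txt, d.txt, e.txt} staged={none}
After op 18 (modify b.txt): modified={a.txt, b.txt, c.txt, d.txt, e.txt} staged={none}
After op 19 (git add a.txt): modified={b.txt, c.txt, d.txt, e.txt} staged={a.txt}
After op 20 (modify c.txt): modified={b.txt, c.txt, d.txt, e.txt} staged={a.txt}
After op 21 (git reset a.txt): modified={a.txt, b.txt, c.txt, d.txt, e.txt} staged={none}
After op 22 (git add b.txt): modified={a.txt, c.txt, d.txt, e.txt} staged={b.txt}
After op 23 (git add e.txt): modified={a.txt, c.txt, d.txt} staged={b.txt, e.txt}
After op 24 (git commit): modified={a.txt, c.txt, d.txt} staged={none}
After op 25 (modify b.txt): modified={a.txt, b.txt, c.txt, d.txt} staged={none}
After op 26 (modify e.txt): modified={a.txt, b.txt, c.txt, d.txt, e.txt} staged={none}
After op 27 (git add c.txt): modified={a.txt, b.txt, d.txt, e.txt} staged={c.txt}
After op 28 (modify c.txt): modified={a.txt, b.txt, c.txt, d.txt, e.txt} staged={c.txt}
Final staged set: {c.txt} -> count=1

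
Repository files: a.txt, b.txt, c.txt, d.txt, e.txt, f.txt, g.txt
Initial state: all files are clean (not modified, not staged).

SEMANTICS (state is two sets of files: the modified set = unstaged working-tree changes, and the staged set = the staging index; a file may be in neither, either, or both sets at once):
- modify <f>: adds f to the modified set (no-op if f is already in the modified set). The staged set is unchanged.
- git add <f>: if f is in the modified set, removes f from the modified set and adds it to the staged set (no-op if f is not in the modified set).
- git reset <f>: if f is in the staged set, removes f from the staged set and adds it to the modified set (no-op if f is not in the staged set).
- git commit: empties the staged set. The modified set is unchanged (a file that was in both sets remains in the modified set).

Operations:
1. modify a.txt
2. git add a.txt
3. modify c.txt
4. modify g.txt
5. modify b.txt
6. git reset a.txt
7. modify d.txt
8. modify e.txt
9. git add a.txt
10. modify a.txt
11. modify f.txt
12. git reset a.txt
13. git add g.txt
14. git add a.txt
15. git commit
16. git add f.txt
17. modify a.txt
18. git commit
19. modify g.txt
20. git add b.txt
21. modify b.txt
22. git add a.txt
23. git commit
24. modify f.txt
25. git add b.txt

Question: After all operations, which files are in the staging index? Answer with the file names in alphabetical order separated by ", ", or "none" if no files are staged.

After op 1 (modify a.txt): modified={a.txt} staged={none}
After op 2 (git add a.txt): modified={none} staged={a.txt}
After op 3 (modify c.txt): modified={c.txt} staged={a.txt}
After op 4 (modify g.txt): modified={c.txt, g.txt} staged={a.txt}
After op 5 (modify b.txt): modified={b.txt, c.txt, g.txt} staged={a.txt}
After op 6 (git reset a.txt): modified={a.txt, b.txt, c.txt, g.txt} staged={none}
After op 7 (modify d.txt): modified={a.txt, b.txt, c.txt, d.txt, g.txt} staged={none}
After op 8 (modify e.txt): modified={a.txt, b.txt, c.txt, d.txt, e.txt, g.txt} staged={none}
After op 9 (git add a.txt): modified={b.txt, c.txt, d.txt, e.txt, g.txt} staged={a.txt}
After op 10 (modify a.txt): modified={a.txt, b.txt, c.txt, d.txt, e.txt, g.txt} staged={a.txt}
After op 11 (modify f.txt): modified={a.txt, b.txt, c.txt, d.txt, e.txt, f.txt, g.txt} staged={a.txt}
After op 12 (git reset a.txt): modified={a.txt, b.txt, c.txt, d.txt, e.txt, f.txt, g.txt} staged={none}
After op 13 (git add g.txt): modified={a.txt, b.txt, c.txt, d.txt, e.txt, f.txt} staged={g.txt}
After op 14 (git add a.txt): modified={b.txt, c.txt, d.txt, e.txt, f.txt} staged={a.txt, g.txt}
After op 15 (git commit): modified={b.txt, c.txt, d.txt, e.txt, f.txt} staged={none}
After op 16 (git add f.txt): modified={b.txt, c.txt, d.txt, e.txt} staged={f.txt}
After op 17 (modify a.txt): modified={a.txt, b.txt, c.txt, d.txt, e.txt} staged={f.txt}
After op 18 (git commit): modified={a.txt, b.txt, c.txt, d.txt, e.txt} staged={none}
After op 19 (modify g.txt): modified={a.txt, b.txt, c.txt, d.txt, e.txt, g.txt} staged={none}
After op 20 (git add b.txt): modified={a.txt, c.txt, d.txt, e.txt, g.txt} staged={b.txt}
After op 21 (modify b.txt): modified={a.txt, b.txt, c.txt, d.txt, e.txt, g.txt} staged={b.txt}
After op 22 (git add a.txt): modified={b.txt, c.txt, d.txt, e.txt, g.txt} staged={a.txt, b.txt}
After op 23 (git commit): modified={b.txt, c.txt, d.txt, e.txt, g.txt} staged={none}
After op 24 (modify f.txt): modified={b.txt, c.txt, d.txt, e.txt, f.txt, g.txt} staged={none}
After op 25 (git add b.txt): modified={c.txt, d.txt, e.txt, f.txt, g.txt} staged={b.txt}

Answer: b.txt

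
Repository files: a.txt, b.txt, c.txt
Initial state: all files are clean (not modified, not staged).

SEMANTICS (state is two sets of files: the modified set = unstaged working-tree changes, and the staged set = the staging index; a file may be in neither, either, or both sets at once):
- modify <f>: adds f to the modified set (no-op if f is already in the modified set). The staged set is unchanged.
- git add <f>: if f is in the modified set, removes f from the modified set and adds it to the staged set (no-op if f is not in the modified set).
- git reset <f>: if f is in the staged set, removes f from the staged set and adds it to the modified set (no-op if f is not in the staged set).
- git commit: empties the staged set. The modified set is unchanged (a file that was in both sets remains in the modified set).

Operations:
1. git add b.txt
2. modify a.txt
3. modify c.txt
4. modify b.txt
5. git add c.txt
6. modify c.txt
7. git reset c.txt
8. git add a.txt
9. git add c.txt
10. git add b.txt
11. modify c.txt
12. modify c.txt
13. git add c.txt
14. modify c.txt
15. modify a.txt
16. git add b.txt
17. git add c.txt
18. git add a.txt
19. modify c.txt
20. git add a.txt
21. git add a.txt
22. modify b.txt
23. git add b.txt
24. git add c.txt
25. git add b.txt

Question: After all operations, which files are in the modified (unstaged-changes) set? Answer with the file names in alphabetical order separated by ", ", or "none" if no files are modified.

After op 1 (git add b.txt): modified={none} staged={none}
After op 2 (modify a.txt): modified={a.txt} staged={none}
After op 3 (modify c.txt): modified={a.txt, c.txt} staged={none}
After op 4 (modify b.txt): modified={a.txt, b.txt, c.txt} staged={none}
After op 5 (git add c.txt): modified={a.txt, b.txt} staged={c.txt}
After op 6 (modify c.txt): modified={a.txt, b.txt, c.txt} staged={c.txt}
After op 7 (git reset c.txt): modified={a.txt, b.txt, c.txt} staged={none}
After op 8 (git add a.txt): modified={b.txt, c.txt} staged={a.txt}
After op 9 (git add c.txt): modified={b.txt} staged={a.txt, c.txt}
After op 10 (git add b.txt): modified={none} staged={a.txt, b.txt, c.txt}
After op 11 (modify c.txt): modified={c.txt} staged={a.txt, b.txt, c.txt}
After op 12 (modify c.txt): modified={c.txt} staged={a.txt, b.txt, c.txt}
After op 13 (git add c.txt): modified={none} staged={a.txt, b.txt, c.txt}
After op 14 (modify c.txt): modified={c.txt} staged={a.txt, b.txt, c.txt}
After op 15 (modify a.txt): modified={a.txt, c.txt} staged={a.txt, b.txt, c.txt}
After op 16 (git add b.txt): modified={a.txt, c.txt} staged={a.txt, b.txt, c.txt}
After op 17 (git add c.txt): modified={a.txt} staged={a.txt, b.txt, c.txt}
After op 18 (git add a.txt): modified={none} staged={a.txt, b.txt, c.txt}
After op 19 (modify c.txt): modified={c.txt} staged={a.txt, b.txt, c.txt}
After op 20 (git add a.txt): modified={c.txt} staged={a.txt, b.txt, c.txt}
After op 21 (git add a.txt): modified={c.txt} staged={a.txt, b.txt, c.txt}
After op 22 (modify b.txt): modified={b.txt, c.txt} staged={a.txt, b.txt, c.txt}
After op 23 (git add b.txt): modified={c.txt} staged={a.txt, b.txt, c.txt}
After op 24 (git add c.txt): modified={none} staged={a.txt, b.txt, c.txt}
After op 25 (git add b.txt): modified={none} staged={a.txt, b.txt, c.txt}

Answer: none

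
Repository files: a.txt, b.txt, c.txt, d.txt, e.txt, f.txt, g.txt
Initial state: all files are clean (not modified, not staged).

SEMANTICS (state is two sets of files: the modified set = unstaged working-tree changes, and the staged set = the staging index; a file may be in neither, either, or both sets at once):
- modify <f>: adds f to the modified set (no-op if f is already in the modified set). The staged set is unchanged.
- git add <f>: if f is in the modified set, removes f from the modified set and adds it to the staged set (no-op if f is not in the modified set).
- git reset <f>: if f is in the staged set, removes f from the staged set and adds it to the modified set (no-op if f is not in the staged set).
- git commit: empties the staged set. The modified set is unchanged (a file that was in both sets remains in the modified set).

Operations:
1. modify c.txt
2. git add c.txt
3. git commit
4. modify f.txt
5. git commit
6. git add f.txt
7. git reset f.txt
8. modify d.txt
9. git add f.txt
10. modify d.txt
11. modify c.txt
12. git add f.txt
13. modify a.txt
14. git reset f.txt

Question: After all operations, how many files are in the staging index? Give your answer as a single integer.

After op 1 (modify c.txt): modified={c.txt} staged={none}
After op 2 (git add c.txt): modified={none} staged={c.txt}
After op 3 (git commit): modified={none} staged={none}
After op 4 (modify f.txt): modified={f.txt} staged={none}
After op 5 (git commit): modified={f.txt} staged={none}
After op 6 (git add f.txt): modified={none} staged={f.txt}
After op 7 (git reset f.txt): modified={f.txt} staged={none}
After op 8 (modify d.txt): modified={d.txt, f.txt} staged={none}
After op 9 (git add f.txt): modified={d.txt} staged={f.txt}
After op 10 (modify d.txt): modified={d.txt} staged={f.txt}
After op 11 (modify c.txt): modified={c.txt, d.txt} staged={f.txt}
After op 12 (git add f.txt): modified={c.txt, d.txt} staged={f.txt}
After op 13 (modify a.txt): modified={a.txt, c.txt, d.txt} staged={f.txt}
After op 14 (git reset f.txt): modified={a.txt, c.txt, d.txt, f.txt} staged={none}
Final staged set: {none} -> count=0

Answer: 0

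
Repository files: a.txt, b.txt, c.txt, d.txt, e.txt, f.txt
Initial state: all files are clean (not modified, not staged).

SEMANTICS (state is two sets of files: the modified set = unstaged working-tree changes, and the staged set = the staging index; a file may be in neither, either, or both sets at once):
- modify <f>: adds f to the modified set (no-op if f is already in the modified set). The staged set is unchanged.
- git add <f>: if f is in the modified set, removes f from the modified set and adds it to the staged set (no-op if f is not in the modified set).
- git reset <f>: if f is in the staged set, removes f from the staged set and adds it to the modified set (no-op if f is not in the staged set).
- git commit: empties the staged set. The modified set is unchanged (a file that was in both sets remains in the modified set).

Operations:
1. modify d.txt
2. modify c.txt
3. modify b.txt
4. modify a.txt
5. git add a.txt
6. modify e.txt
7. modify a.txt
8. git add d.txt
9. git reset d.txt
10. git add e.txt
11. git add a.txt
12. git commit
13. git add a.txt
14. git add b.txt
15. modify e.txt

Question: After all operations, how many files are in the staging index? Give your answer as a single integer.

After op 1 (modify d.txt): modified={d.txt} staged={none}
After op 2 (modify c.txt): modified={c.txt, d.txt} staged={none}
After op 3 (modify b.txt): modified={b.txt, c.txt, d.txt} staged={none}
After op 4 (modify a.txt): modified={a.txt, b.txt, c.txt, d.txt} staged={none}
After op 5 (git add a.txt): modified={b.txt, c.txt, d.txt} staged={a.txt}
After op 6 (modify e.txt): modified={b.txt, c.txt, d.txt, e.txt} staged={a.txt}
After op 7 (modify a.txt): modified={a.txt, b.txt, c.txt, d.txt, e.txt} staged={a.txt}
After op 8 (git add d.txt): modified={a.txt, b.txt, c.txt, e.txt} staged={a.txt, d.txt}
After op 9 (git reset d.txt): modified={a.txt, b.txt, c.txt, d.txt, e.txt} staged={a.txt}
After op 10 (git add e.txt): modified={a.txt, b.txt, c.txt, d.txt} staged={a.txt, e.txt}
After op 11 (git add a.txt): modified={b.txt, c.txt, d.txt} staged={a.txt, e.txt}
After op 12 (git commit): modified={b.txt, c.txt, d.txt} staged={none}
After op 13 (git add a.txt): modified={b.txt, c.txt, d.txt} staged={none}
After op 14 (git add b.txt): modified={c.txt, d.txt} staged={b.txt}
After op 15 (modify e.txt): modified={c.txt, d.txt, e.txt} staged={b.txt}
Final staged set: {b.txt} -> count=1

Answer: 1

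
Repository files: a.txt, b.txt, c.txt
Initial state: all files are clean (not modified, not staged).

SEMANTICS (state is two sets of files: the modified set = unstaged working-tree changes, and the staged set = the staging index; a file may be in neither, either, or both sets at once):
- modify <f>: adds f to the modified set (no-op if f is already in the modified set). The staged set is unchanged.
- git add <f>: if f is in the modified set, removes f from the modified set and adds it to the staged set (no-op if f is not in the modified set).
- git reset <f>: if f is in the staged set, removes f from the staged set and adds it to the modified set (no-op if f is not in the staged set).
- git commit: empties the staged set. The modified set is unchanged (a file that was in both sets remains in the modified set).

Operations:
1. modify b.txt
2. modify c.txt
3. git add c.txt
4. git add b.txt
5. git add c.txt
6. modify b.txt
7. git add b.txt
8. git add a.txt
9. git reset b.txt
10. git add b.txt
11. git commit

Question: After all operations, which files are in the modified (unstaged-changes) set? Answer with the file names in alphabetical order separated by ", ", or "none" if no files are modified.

After op 1 (modify b.txt): modified={b.txt} staged={none}
After op 2 (modify c.txt): modified={b.txt, c.txt} staged={none}
After op 3 (git add c.txt): modified={b.txt} staged={c.txt}
After op 4 (git add b.txt): modified={none} staged={b.txt, c.txt}
After op 5 (git add c.txt): modified={none} staged={b.txt, c.txt}
After op 6 (modify b.txt): modified={b.txt} staged={b.txt, c.txt}
After op 7 (git add b.txt): modified={none} staged={b.txt, c.txt}
After op 8 (git add a.txt): modified={none} staged={b.txt, c.txt}
After op 9 (git reset b.txt): modified={b.txt} staged={c.txt}
After op 10 (git add b.txt): modified={none} staged={b.txt, c.txt}
After op 11 (git commit): modified={none} staged={none}

Answer: none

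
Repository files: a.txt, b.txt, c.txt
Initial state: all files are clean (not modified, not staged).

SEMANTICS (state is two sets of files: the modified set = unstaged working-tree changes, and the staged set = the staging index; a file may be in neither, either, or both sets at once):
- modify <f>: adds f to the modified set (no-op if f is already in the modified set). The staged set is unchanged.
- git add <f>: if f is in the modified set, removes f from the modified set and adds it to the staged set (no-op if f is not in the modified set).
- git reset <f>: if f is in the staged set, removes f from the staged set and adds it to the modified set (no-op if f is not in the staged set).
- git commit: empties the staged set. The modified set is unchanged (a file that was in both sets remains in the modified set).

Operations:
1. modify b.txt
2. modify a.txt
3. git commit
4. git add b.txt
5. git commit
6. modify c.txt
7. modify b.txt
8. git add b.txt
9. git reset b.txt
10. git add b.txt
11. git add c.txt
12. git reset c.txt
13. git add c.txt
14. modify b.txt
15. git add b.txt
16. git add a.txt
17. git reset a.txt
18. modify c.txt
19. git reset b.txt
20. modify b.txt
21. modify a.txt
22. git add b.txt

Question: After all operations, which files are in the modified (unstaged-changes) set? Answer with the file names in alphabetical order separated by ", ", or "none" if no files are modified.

After op 1 (modify b.txt): modified={b.txt} staged={none}
After op 2 (modify a.txt): modified={a.txt, b.txt} staged={none}
After op 3 (git commit): modified={a.txt, b.txt} staged={none}
After op 4 (git add b.txt): modified={a.txt} staged={b.txt}
After op 5 (git commit): modified={a.txt} staged={none}
After op 6 (modify c.txt): modified={a.txt, c.txt} staged={none}
After op 7 (modify b.txt): modified={a.txt, b.txt, c.txt} staged={none}
After op 8 (git add b.txt): modified={a.txt, c.txt} staged={b.txt}
After op 9 (git reset b.txt): modified={a.txt, b.txt, c.txt} staged={none}
After op 10 (git add b.txt): modified={a.txt, c.txt} staged={b.txt}
After op 11 (git add c.txt): modified={a.txt} staged={b.txt, c.txt}
After op 12 (git reset c.txt): modified={a.txt, c.txt} staged={b.txt}
After op 13 (git add c.txt): modified={a.txt} staged={b.txt, c.txt}
After op 14 (modify b.txt): modified={a.txt, b.txt} staged={b.txt, c.txt}
After op 15 (git add b.txt): modified={a.txt} staged={b.txt, c.txt}
After op 16 (git add a.txt): modified={none} staged={a.txt, b.txt, c.txt}
After op 17 (git reset a.txt): modified={a.txt} staged={b.txt, c.txt}
After op 18 (modify c.txt): modified={a.txt, c.txt} staged={b.txt, c.txt}
After op 19 (git reset b.txt): modified={a.txt, b.txt, c.txt} staged={c.txt}
After op 20 (modify b.txt): modified={a.txt, b.txt, c.txt} staged={c.txt}
After op 21 (modify a.txt): modified={a.txt, b.txt, c.txt} staged={c.txt}
After op 22 (git add b.txt): modified={a.txt, c.txt} staged={b.txt, c.txt}

Answer: a.txt, c.txt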